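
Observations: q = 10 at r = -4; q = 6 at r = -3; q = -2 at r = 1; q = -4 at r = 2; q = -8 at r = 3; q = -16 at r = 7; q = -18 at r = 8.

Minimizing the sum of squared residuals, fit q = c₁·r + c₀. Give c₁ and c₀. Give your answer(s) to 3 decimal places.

c₁ = -2.290, c₀ = 0.009

Compute the Gram sums: Σr·r = 152, Σr = 14, Σ1 = 7.
And Σr·q = -348, Σq = -32.
Eliminating c₀: 7·(row 1) − 14·(row 2) gives 868·c₁ = 7·(-348) − 14·(-32) = -1988, so c₁ = -71/31.
Then c₀ = ((-32) − 14·(-71/31))/7 = 2/217.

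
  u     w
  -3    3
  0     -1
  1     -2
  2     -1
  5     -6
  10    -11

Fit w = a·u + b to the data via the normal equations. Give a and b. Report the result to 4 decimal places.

From the data, Σu·u = 139, Σu = 15, Σ1 = 6.
Right-hand side: Σu·w = -153, Σw = -18.
Eliminating b: 6·(row 1) − 15·(row 2) gives 609·a = 6·(-153) − 15·(-18) = -648, so a = -216/203.
Then b = ((-18) − 15·(-216/203))/6 = -69/203.

a = -1.0640, b = -0.3399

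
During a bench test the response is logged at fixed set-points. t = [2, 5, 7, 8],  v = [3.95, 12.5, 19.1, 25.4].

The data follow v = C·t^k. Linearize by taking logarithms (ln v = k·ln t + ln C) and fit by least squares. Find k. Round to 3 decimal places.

k = 1.308

Taking logs, ln v = k·ln t + ln C, so regress ln v on ln t.
Σln t = 6.3279, Σ(ln t)² = 11.1814, Σln v = 10.0839, Σln t·ln v = 17.4835.
Equations: 11.1814·k + 6.3279·ln C = 17.4835;  6.3279·k + 4·ln C = 10.0839.
Slope k = (n·Σln t·ln v − Σln t·Σln v)/(n·Σ(ln t)² − (Σln t)²) = (4·17.4835 − 6.3279·10.0839)/4.6828 = 1.30773; ln C = (Σln v − k·Σln t)/n = 0.45216.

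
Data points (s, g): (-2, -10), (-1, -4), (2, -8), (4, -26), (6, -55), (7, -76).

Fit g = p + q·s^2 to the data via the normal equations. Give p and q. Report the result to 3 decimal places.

Normal-equation sums: Σ1 = 6, Σs^2 = 110, Σs^2·s^2 = 3986.
Moment sums: Σg = -179, Σs^2·g = -6196.
So AᵀA·[p, q]ᵀ = Aᵀg: [[6, 110]; [110, 3986]]·[p, q]ᵀ = [-179, -6196]ᵀ.
Eliminating q: 3986·(row 1) − 110·(row 2) gives 11816·p = 3986·(-179) − 110·(-6196) = -31934, so p = -2281/844.
Then q = ((-6196) − 110·(-2281/844))/3986 = -1249/844.

p = -2.703, q = -1.480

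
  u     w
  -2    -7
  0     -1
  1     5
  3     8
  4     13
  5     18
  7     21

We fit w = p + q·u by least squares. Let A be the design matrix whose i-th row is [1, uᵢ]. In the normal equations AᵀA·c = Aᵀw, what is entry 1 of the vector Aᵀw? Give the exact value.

57

Entry 1 ↔ basis 1, so (Aᵀw)_{1} = Σᵢ wᵢ = (1)·(-7) + (1)·(-1) + (1)·(5) + (1)·(8) + (1)·(13) + (1)·(18) + (1)·(21) = 57.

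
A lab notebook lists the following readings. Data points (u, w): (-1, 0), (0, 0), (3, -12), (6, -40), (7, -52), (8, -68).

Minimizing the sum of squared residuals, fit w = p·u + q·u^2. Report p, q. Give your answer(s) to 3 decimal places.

Setting ∂/∂p … = 0 gives: 159·p + 1097·q = -1184;  1097·p + 7875·q = -8448.
Eliminating q: 7875·(row 1) − 1097·(row 2) gives 48716·p = 7875·(-1184) − 1097·(-8448) = -56544, so p = -744/641.
Then q = ((-8448) − 1097·(-744/641))/7875 = -584/641.

p = -1.161, q = -0.911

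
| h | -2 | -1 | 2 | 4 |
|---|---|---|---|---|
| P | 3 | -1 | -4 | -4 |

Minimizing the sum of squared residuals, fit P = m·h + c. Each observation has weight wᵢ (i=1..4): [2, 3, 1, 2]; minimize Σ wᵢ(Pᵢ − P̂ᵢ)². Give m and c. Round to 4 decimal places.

The normal equations are: 47·m + 3·c = -49;  3·m + 8·c = -9.
Δ = 47·8 − 3² = 367.
m = ((-49)·8 − 3·(-9))/367 = -365/367; c = (47·(-9) − 3·(-49))/367 = -276/367.

m = -0.9946, c = -0.7520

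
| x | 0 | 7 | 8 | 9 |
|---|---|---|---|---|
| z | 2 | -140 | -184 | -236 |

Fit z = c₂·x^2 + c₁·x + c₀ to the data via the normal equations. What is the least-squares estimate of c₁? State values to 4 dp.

The normal system MᵀM·[c₂, c₁, c₀]ᵀ = Mᵀz is [[13058, 1584, 194]; [1584, 194, 24]; [194, 24, 4]]·[c₂, c₁, c₀]ᵀ = [-37752, -4576, -558]ᵀ.
Row-reducing yields c₂ = -1869/605, c₁ = 4204/3025, c₀ = 6021/3025.

c₁ = 1.3898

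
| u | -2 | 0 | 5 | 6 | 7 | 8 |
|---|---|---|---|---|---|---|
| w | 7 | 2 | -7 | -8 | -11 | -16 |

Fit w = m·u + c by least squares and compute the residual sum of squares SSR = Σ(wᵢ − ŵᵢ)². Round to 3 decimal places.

The normal equations are: 178·m + 24·c = -302;  24·m + 6·c = -33.
(Σu·u = 178, Σu = 24, Σ1 = 6, Σu·w = -302, Σw = -33.)
Determinant 178·6 − 24² = 492.
m = ((-302)·6 − 24·(-33))/492 = -85/41; c = (178·(-33) − 24·(-302))/492 = 229/82.
Residuals: 5/82, -65/82, 47/82, 135/82, 59/82, -181/82; SSR = 743/82.

SSR = 9.061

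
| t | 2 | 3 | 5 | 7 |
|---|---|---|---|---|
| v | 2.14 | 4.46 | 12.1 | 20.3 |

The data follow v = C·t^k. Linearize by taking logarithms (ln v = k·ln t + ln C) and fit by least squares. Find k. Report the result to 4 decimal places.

k = 1.8201

With ln vᵢ as the transformed response and ln tᵢ as the regressor:
XᵀX = [[8.0643, 5.3471]; [5.3471, 4]], rhs = [12.0410, 7.7598]ᵀ  (here Σln t = 5.3471, Σ(ln t)² = 8.0643, Σln v = 7.7598, Σln t·ln v = 12.0410).
Δ = 8.0643·4 − (5.3471)² = 3.6655; k = (12.0410·4 − 5.3471·7.7598)/3.6655 = 1.82012, ln C = (8.0643·7.7598 − 5.3471·12.0410)/3.6655 = -0.49315.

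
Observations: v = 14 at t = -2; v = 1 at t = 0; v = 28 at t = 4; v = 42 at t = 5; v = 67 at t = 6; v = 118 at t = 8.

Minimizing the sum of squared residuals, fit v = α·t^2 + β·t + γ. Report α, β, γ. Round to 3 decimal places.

α = 2.056, β = -1.826, γ = 1.700

Sums needed: Σt^2·t^2 = 6289, Σt^2·t = 909, Σt^2 = 145, Σt·t = 145, Σt = 21, Σ1 = 6.
Right-hand side: Σt^2·v = 11518, Σt·v = 1640, Σv = 270.
Row-reducing yields α = 21261/10340, β = -18881/10340, γ = 4394/2585.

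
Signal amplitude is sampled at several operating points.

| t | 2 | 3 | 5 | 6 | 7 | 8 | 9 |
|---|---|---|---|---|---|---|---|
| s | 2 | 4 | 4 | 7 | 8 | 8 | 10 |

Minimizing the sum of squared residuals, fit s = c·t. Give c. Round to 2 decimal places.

c = 1.07

Entries of XᵀX: Σt·t = 268.
And Σt·s = 288.
c = 288/268 = 1.07463.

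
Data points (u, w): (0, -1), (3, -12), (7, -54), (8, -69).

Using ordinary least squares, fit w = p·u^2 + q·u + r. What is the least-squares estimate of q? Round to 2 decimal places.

Entries of AᵀA: Σu^2·u^2 = 6578, Σu^2·u = 882, Σu^2 = 122, Σu·u = 122, Σu = 18, Σ1 = 4.
Moment sums: Σu^2·w = -7170, Σu·w = -966, Σw = -136.
AᵀA·[p, q, r]ᵀ = Aᵀw becomes [[6578, 882, 122]; [882, 122, 18]; [122, 18, 4]]·[p, q, r]ᵀ = [-7170, -966, -136]ᵀ.
Solving the 3×3 system (Gaussian elimination) gives p = -1505/1562, q = -1263/1562, r = -761/781.

q = -0.81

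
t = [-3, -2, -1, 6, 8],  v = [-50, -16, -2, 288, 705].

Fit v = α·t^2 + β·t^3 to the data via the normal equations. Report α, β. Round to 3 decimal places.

α = -1.033, β = 1.506

The normal equations are: 5490·α + 40268·β = 54972;  40268·α + 309594·β = 424648.
Determinant 5490·309594 − 40268² = 78159236.
α = (54972·309594 − 40268·424648)/78159236 = -20181074/19539809; β = (5490·424648 − 40268·54972)/78159236 = 29426256/19539809.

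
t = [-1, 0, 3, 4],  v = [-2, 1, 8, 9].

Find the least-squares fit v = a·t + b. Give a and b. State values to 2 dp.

Normal-equation sums: Σt·t = 26, Σt = 6, Σ1 = 4.
Right-hand side: Σt·v = 62, Σv = 16.
So MᵀM·[a, b]ᵀ = Mᵀv: [[26, 6]; [6, 4]]·[a, b]ᵀ = [62, 16]ᵀ.
Eliminating b: 4·(row 1) − 6·(row 2) gives 68·a = 4·62 − 6·16 = 152, so a = 38/17.
Then b = (16 − 6·(38/17))/4 = 11/17.

a = 2.24, b = 0.65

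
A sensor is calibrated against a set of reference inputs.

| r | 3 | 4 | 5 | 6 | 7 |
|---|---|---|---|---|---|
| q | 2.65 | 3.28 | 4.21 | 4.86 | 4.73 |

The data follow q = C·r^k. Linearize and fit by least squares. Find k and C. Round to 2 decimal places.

k = 0.75, C = 1.18

Let Y = ln q. Fitting Y = k·ln r + ln C by least squares:
XᵀX = [[12.7160, 7.8320]; [7.8320, 5]], rhs = [10.8875, 6.7348]ᵀ  (here Σln r = 7.8320, Σ(ln r)² = 12.7160, Σln q = 6.7348, Σln r·ln q = 10.8875).
Δ = 12.7160·5 − (7.8320)² = 2.2397; k = (10.8875·5 − 7.8320·6.7348)/2.2397 = 0.75470, ln C = (12.7160·6.7348 − 7.8320·10.8875)/2.2397 = 0.16480, so C = exp(0.16480) = 1.17915.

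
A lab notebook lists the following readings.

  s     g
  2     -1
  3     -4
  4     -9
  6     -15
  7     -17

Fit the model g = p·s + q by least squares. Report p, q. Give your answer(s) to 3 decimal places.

p = -3.291, q = 5.279

Setting ∂/∂p … = 0 gives: 114·p + 22·q = -259;  22·p + 5·q = -46.
Determinant 114·5 − 22² = 86.
p = ((-259)·5 − 22·(-46))/86 = -283/86; q = (114·(-46) − 22·(-259))/86 = 227/43.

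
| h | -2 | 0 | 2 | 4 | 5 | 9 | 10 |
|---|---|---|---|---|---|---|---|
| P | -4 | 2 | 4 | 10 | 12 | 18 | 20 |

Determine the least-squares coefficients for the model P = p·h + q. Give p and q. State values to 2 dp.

p = 1.95, q = 1.06

Setting ∂/∂p … = 0 gives: 230·p + 28·q = 478;  28·p + 7·q = 62.
(Σh·h = 230, Σh = 28, Σ1 = 7, Σh·P = 478, ΣP = 62.)
Δ = 230·7 − 28² = 826.
p = (478·7 − 28·62)/826 = 115/59; q = (230·62 − 28·478)/826 = 438/413.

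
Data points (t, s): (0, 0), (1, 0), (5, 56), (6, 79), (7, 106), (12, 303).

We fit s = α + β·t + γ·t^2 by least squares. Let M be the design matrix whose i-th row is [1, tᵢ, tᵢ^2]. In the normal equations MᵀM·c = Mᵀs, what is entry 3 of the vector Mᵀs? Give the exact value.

53070

Entry 3 ↔ basis t^2, so (Mᵀs)_{3} = Σᵢ (t^2)·sᵢ = (0)·(0) + (1)·(0) + (25)·(56) + (36)·(79) + (49)·(106) + (144)·(303) = 53070.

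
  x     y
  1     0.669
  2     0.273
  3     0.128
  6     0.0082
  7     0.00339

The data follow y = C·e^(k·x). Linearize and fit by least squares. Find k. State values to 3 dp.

k = -0.883

Let Y = ln y. Fitting Y = k·x + ln C by least squares:
Sums: Σx = 19.0000, Σ(x)² = 99.0000, Σln y = -14.2465, Σx·ln y = -77.7959.
Normal system: [[99.0000, 19.0000]; [19.0000, 5]]·[k, ln C]ᵀ = [-77.7959, -14.2465]ᵀ.
Δ = 99.0000·5 − (19.0000)² = 134.0000; k = (-77.7959·5 − 19.0000·-14.2465)/134.0000 = -0.88280, ln C = (99.0000·-14.2465 − 19.0000·-77.7959)/134.0000 = 0.50535.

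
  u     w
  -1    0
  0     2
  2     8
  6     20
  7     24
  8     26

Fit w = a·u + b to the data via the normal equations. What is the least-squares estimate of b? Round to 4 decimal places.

The normal system XᵀX·[a, b]ᵀ = Xᵀw is [[154, 22]; [22, 6]]·[a, b]ᵀ = [512, 80]ᵀ.
det = 154·6 − 22² = 440.
a = (512·6 − 22·80)/440 = 164/55; b = (154·80 − 22·512)/440 = 12/5.

b = 2.4000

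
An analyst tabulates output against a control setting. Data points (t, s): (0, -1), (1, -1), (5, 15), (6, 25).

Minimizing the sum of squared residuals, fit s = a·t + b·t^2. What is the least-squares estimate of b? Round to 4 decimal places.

b = 1.0818

Compute the Gram sums: Σt·t = 62, Σt·t^2 = 342, Σt^2·t^2 = 1922.
Right-hand side: Σt·s = 224, Σt^2·s = 1274.
So AᵀA·[a, b]ᵀ = Aᵀs: [[62, 342]; [342, 1922]]·[a, b]ᵀ = [224, 1274]ᵀ.
Eliminating b: 1922·(row 1) − 342·(row 2) gives 2200·a = 1922·224 − 342·1274 = -5180, so a = -259/110.
Then b = (1274 − 342·(-259/110))/1922 = 119/110.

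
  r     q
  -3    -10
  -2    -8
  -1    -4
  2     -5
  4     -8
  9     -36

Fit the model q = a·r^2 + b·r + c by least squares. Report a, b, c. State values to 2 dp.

a = -0.48, b = 0.73, c = -3.76

With design matrix A, AᵀA = [[6931, 765, 115]; [765, 115, 9]; [115, 9, 6]] and Aᵀq = [-3190, -316, -71]ᵀ.
Solving the 3×3 system (Gaussian elimination) gives a = -184595/386152, b = 3551/4888, c = -363047/96538.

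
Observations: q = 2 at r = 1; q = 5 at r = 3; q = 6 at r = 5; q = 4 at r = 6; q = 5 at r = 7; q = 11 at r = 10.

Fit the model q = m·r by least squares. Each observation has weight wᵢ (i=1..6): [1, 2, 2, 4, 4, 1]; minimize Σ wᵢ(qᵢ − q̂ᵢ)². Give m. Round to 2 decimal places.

m = 0.86

Entries of XᵀWX: Σwᵢ·r·r = 509.
Moment sums: Σwᵢ·r·q = 438.
So XᵀWX·[m]ᵀ = XᵀWq: [[509]]·[m]ᵀ = [438]ᵀ.
Hence m = 438 / 509 ≈ 0.860511.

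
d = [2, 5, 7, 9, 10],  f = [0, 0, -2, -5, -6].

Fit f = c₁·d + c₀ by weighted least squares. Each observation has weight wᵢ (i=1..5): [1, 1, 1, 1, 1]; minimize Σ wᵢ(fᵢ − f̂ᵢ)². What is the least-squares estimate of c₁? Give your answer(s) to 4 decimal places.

The normal equations are: 259·c₁ + 33·c₀ = -119;  33·c₁ + 5·c₀ = -13.
Eliminating c₀: 5·(row 1) − 33·(row 2) gives 206·c₁ = 5·(-119) − 33·(-13) = -166, so c₁ = -83/103.
Then c₀ = ((-13) − 33·(-83/103))/5 = 280/103.

c₁ = -0.8058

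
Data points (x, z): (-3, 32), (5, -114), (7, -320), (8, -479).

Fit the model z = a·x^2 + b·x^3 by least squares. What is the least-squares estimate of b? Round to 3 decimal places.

With design matrix A, AᵀA = [[7203, 52457]; [52457, 396147]] and Aᵀz = [-48898, -370122]ᵀ.
det = 7203·396147 − 52457² = 101709992.
a = ((-48898)·396147 − 52457·(-370122))/101709992 = 11173437/25427498; b = (7203·(-370122) − 52457·(-48898))/101709992 = -25236595/25427498.

b = -0.992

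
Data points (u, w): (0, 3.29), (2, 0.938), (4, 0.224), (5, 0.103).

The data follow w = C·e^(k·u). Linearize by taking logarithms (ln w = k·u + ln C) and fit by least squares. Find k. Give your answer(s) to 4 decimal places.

Taking logs, ln w = k·u + ln C, so regress ln w on u.
AᵀA = [[45.0000, 11.0000]; [11.0000, 4]], rhs = [-17.4776, -2.6423]ᵀ  (here Σu = 11.0000, Σ(u)² = 45.0000, Σln w = -2.6423, Σu·ln w = -17.4776).
Slope k = (n·Σu·ln w − Σu·Σln w)/(n·Σ(u)² − (Σu)²) = (4·-17.4776 − 11.0000·-2.6423)/59.0000 = -0.69230; ln C = (Σln w − k·Σu)/n = 1.24325.

k = -0.6923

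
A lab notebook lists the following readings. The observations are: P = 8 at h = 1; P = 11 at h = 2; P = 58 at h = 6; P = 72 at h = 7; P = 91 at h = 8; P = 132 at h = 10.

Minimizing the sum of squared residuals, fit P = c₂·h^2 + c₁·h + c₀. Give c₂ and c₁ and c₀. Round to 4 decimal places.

c₂ = 0.9795, c₁ = 3.1704, c₀ = 2.5678

Sums needed: Σh^2·h^2 = 17810, Σh^2·h = 2080, Σh^2 = 254, Σh·h = 254, Σh = 34, Σ1 = 6.
Right-hand side: Σh^2·P = 24692, Σh·P = 2930, ΣP = 372.
AᵀA·[c₂, c₁, c₀]ᵀ = AᵀP becomes [[17810, 2080, 254]; [2080, 254, 34]; [254, 34, 6]]·[c₂, c₁, c₀]ᵀ = [24692, 2930, 372]ᵀ.
Solving the 3×3 system (Gaussian elimination) gives c₂ = 16453/16797, c₁ = 53254/16797, c₀ = 1307/509.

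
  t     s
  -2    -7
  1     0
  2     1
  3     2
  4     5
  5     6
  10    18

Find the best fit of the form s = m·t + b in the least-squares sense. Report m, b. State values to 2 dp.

Sums needed: Σt·t = 159, Σt = 23, Σ1 = 7.
And Σt·s = 252, Σs = 25.
So AᵀA·[m, b]ᵀ = Aᵀs: [[159, 23]; [23, 7]]·[m, b]ᵀ = [252, 25]ᵀ.
Δ = 159·7 − 23² = 584.
m = (252·7 − 23·25)/584 = 1189/584; b = (159·25 − 23·252)/584 = -1821/584.

m = 2.04, b = -3.12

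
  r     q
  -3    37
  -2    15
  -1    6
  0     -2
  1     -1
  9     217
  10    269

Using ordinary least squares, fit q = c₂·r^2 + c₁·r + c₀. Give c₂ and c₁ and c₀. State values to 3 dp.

Entries of MᵀM: Σr^2·r^2 = 16660, Σr^2·r = 1694, Σr^2 = 196, Σr·r = 196, Σr = 14, Σ1 = 7.
Moment sums: Σr^2·q = 44875, Σr·q = 4495, Σq = 541.
MᵀM·[c₂, c₁, c₀]ᵀ = Mᵀq becomes [[16660, 1694, 196]; [1694, 196, 14]; [196, 14, 7]]·[c₂, c₁, c₀]ᵀ = [44875, 4495, 541]ᵀ.
Row-reducing yields c₂ = 13105/4326, c₁ = -13679/4326, c₀ = -874/721.

c₂ = 3.029, c₁ = -3.162, c₀ = -1.212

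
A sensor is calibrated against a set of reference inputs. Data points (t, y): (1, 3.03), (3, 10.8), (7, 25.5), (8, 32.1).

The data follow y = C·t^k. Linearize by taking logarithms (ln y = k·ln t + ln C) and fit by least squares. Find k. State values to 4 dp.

Let Y = ln y. Fitting Y = k·ln t + ln C by least squares:
Over the data: Σln t = 5.1240, Σ(ln t)² = 9.3176, Σln y = 10.1956, Σln t·ln y = 16.1297.
Normal system: [[9.3176, 5.1240]; [5.1240, 4]]·[k, ln C]ᵀ = [16.1297, 10.1956]ᵀ.
Slope k = (n·Σln t·ln y − Σln t·Σln y)/(n·Σ(ln t)² − (Σln t)²) = (4·16.1297 − 5.1240·10.1956)/11.0154 = 1.11449; ln C = (Σln y − k·Σln t)/n = 1.12126.

k = 1.1145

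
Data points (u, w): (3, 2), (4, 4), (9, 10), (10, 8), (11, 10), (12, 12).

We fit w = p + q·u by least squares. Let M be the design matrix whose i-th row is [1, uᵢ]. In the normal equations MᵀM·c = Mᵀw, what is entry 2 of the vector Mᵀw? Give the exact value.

446

Entry 2 ↔ basis u, so (Mᵀw)_{2} = Σᵢ (u)·wᵢ = (3)·(2) + (4)·(4) + (9)·(10) + (10)·(8) + (11)·(10) + (12)·(12) = 446.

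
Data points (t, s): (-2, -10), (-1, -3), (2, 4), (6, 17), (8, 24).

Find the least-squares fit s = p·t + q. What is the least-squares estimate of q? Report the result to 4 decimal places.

Sums needed: Σt·t = 109, Σt = 13, Σ1 = 5.
For Mᵀs: Σt·s = 325, Σs = 32.
So MᵀM·[p, q]ᵀ = Mᵀs: [[109, 13]; [13, 5]]·[p, q]ᵀ = [325, 32]ᵀ.
Determinant 109·5 − 13² = 376.
p = (325·5 − 13·32)/376 = 1209/376; q = (109·32 − 13·325)/376 = -737/376.

q = -1.9601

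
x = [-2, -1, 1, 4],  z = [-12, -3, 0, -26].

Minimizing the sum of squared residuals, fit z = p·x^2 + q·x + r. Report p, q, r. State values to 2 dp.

Entries of AᵀA: Σx^2·x^2 = 274, Σx^2·x = 56, Σx^2 = 22, Σx·x = 22, Σx = 2, Σ1 = 4.
For Aᵀz: Σx^2·z = -467, Σx·z = -77, Σz = -41.
Inverting the 3×3 Gram matrix, [p, q, r]ᵀ = [-281/132, 247/132, 23/44]ᵀ.

p = -2.13, q = 1.87, r = 0.52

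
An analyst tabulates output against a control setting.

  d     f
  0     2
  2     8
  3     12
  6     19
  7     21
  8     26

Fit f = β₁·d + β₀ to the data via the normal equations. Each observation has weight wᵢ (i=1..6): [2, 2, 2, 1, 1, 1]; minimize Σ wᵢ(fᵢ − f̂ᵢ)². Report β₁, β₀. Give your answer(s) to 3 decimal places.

β₁ = 2.845, β₀ = 2.422

Setting ∂/∂β₁ … = 0 gives: 175·β₁ + 31·β₀ = 573;  31·β₁ + 9·β₀ = 110.
(Σwᵢ·d·d = 175, Σwᵢ·d = 31, Σwᵢ·1 = 9, Σwᵢ·d·f = 573, Σwᵢ·f = 110.)
det = 175·9 − 31² = 614.
β₁ = (573·9 − 31·110)/614 = 1747/614; β₀ = (175·110 − 31·573)/614 = 1487/614.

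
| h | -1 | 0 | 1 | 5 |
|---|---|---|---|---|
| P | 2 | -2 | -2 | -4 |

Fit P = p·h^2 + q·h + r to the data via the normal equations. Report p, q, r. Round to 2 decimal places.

Entries of MᵀM: Σh^2·h^2 = 627, Σh^2·h = 125, Σh^2 = 27, Σh·h = 27, Σh = 5, Σ1 = 4.
Right-hand side: Σh^2·P = -100, Σh·P = -24, ΣP = -6.
Normal equations: [[627, 125, 27]; [125, 27, 5]; [27, 5, 4]]·[p, q, r]ᵀ = [-100, -24, -6]ᵀ.
Row-reducing yields p = 271/902, q = -1909/902, r = -398/451.

p = 0.30, q = -2.12, r = -0.88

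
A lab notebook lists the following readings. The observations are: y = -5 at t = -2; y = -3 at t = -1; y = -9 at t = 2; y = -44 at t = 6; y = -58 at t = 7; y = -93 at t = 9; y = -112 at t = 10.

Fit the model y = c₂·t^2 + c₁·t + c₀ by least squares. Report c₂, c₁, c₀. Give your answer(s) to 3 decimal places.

With design matrix M, MᵀM = [[20291, 2287, 275]; [2287, 275, 31]; [275, 31, 7]] and Mᵀy = [-23218, -2632, -324]ᵀ.
Row-reducing yields c₂ = -144049/143052, c₁ = -125221/143052, c₀ = -67941/23842.

c₂ = -1.007, c₁ = -0.875, c₀ = -2.850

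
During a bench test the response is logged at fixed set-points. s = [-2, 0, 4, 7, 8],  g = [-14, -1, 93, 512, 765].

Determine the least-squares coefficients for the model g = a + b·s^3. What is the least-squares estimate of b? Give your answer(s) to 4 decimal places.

b = 1.4978

Entries of AᵀA: Σ1 = 5, Σs^3 = 911, Σs^3·s^3 = 383953.
And Σg = 1355, Σs^3·g = 573360.
Eliminating b: 383953·(row 1) − 911·(row 2) gives 1089844·a = 383953·1355 − 911·573360 = -2074645, so a = -2074645/1089844.
Then b = (573360 − 911·(-2074645/1089844))/383953 = 1632395/1089844.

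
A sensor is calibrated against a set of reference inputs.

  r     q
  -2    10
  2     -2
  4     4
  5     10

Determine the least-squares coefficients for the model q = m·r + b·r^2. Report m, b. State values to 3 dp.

From the data, Σr·r = 49, Σr·r^2 = 189, Σr^2·r^2 = 913.
And Σr·q = 42, Σr^2·q = 346.
Eliminating b: 913·(row 1) − 189·(row 2) gives 9016·m = 913·42 − 189·346 = -27048, so m = -3.
Then b = (346 − 189·(-3))/913 = 1.

m = -3.000, b = 1.000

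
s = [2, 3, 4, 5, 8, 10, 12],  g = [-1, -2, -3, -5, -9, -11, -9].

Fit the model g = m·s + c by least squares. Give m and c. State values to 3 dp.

m = -0.978, c = 0.435

Normal-equation sums: Σs·s = 362, Σs = 44, Σ1 = 7.
Moment sums: Σs·g = -335, Σg = -40.
Normal equations: [[362, 44]; [44, 7]]·[m, c]ᵀ = [-335, -40]ᵀ.
Determinant 362·7 − 44² = 598.
m = ((-335)·7 − 44·(-40))/598 = -45/46; c = (362·(-40) − 44·(-335))/598 = 10/23.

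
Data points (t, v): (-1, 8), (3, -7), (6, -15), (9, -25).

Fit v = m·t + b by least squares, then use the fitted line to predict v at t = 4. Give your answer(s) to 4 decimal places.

XᵀX·[m, b]ᵀ = Xᵀv reads: 127·m + 17·b = -344;  17·m + 4·b = -39.
Δ = 127·4 − 17² = 219.
m = ((-344)·4 − 17·(-39))/219 = -713/219; b = (127·(-39) − 17·(-344))/219 = 895/219.
At t = 4: v̂ = (-713/219)·(4) + (895/219)·(1) = -1957/219.

v̂ = -8.9361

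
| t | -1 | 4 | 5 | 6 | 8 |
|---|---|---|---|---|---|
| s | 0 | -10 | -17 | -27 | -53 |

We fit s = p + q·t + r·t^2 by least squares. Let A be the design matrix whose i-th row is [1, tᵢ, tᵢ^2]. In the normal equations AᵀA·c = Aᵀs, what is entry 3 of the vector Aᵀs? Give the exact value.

-4949

Entry 3 ↔ basis t^2, so (Aᵀs)_{3} = Σᵢ (t^2)·sᵢ = (1)·(0) + (16)·(-10) + (25)·(-17) + (36)·(-27) + (64)·(-53) = -4949.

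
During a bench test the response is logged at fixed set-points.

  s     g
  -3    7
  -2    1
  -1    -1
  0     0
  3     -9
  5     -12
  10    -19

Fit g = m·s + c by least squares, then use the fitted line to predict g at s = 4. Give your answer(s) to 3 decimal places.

Compute the Gram sums: Σs·s = 148, Σs = 12, Σ1 = 7.
For Xᵀg: Σs·g = -299, Σg = -33.
XᵀX·[m, c]ᵀ = Xᵀg becomes [[148, 12]; [12, 7]]·[m, c]ᵀ = [-299, -33]ᵀ.
Determinant 148·7 − 12² = 892.
m = ((-299)·7 − 12·(-33))/892 = -1697/892; c = (148·(-33) − 12·(-299))/892 = -324/223.
At s = 4: ĝ = (-1697/892)·(4) + (-324/223)·(1) = -2021/223.

ĝ = -9.063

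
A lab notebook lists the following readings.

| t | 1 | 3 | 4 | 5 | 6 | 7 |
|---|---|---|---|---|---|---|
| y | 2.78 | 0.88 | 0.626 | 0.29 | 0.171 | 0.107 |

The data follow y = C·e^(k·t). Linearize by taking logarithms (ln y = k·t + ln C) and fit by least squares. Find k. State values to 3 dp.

Let Y = ln y. Fitting Y = k·t + ln C by least squares:
AᵀA = [[136.0000, 26.0000]; [26.0000, 6]], rhs = [-33.6651, -4.8127]ᵀ  (here Σt = 26.0000, Σ(t)² = 136.0000, Σln y = -4.8127, Σt·ln y = -33.6651).
Slope k = (n·Σt·ln y − Σt·Σln y)/(n·Σ(t)² − (Σt)²) = (6·-33.6651 − 26.0000·-4.8127)/140.0000 = -0.54901; ln C = (Σln y − k·Σt)/n = 1.57691.

k = -0.549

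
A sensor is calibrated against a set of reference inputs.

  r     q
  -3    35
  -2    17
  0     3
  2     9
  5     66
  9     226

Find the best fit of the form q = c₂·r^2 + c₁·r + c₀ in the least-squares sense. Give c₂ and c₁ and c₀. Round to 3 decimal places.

The normal system XᵀX·[c₂, c₁, c₀]ᵀ = Xᵀq is [[7299, 827, 123]; [827, 123, 11]; [123, 11, 6]]·[c₂, c₁, c₀]ᵀ = [20375, 2243, 356]ᵀ.
Row-reducing yields c₂ = 194083/64742, c₁ = -133999/64742, c₀ = 54161/32371.

c₂ = 2.998, c₁ = -2.070, c₀ = 1.673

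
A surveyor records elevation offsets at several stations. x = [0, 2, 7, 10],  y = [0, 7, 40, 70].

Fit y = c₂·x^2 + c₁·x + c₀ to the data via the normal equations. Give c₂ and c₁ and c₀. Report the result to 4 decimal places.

Compute the Gram sums: Σx^2·x^2 = 12417, Σx^2·x = 1351, Σx^2 = 153, Σx·x = 153, Σx = 19, Σ1 = 4.
Moment sums: Σx^2·y = 8988, Σx·y = 994, Σy = 117.
So AᵀA·[c₂, c₁, c₀]ᵀ = Aᵀy: [[12417, 1351, 153]; [1351, 153, 19]; [153, 19, 4]]·[c₂, c₁, c₀]ᵀ = [8988, 994, 117]ᵀ.
Row-reducing yields c₂ = 3839/8900, c₁ = 23967/8900, c₀ = -18/445.

c₂ = 0.4313, c₁ = 2.6929, c₀ = -0.0404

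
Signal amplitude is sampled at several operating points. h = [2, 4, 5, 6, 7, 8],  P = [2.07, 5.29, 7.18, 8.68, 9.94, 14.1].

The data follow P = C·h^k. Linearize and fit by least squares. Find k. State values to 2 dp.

With ln Pᵢ as the transformed response and ln hᵢ as the regressor:
Σln h = 9.5060, Σ(ln h)² = 16.3136, Σln P = 11.4684, Σln h·ln P = 19.8298.
Equations: 16.3136·k + 9.5060·ln C = 19.8298;  9.5060·k + 6·ln C = 11.4684.
Δ = 16.3136·6 − (9.5060)² = 7.5177; k = (19.8298·6 − 9.5060·11.4684)/7.5177 = 1.32487, ln C = (16.3136·11.4684 − 9.5060·19.8298)/7.5177 = -0.18763.

k = 1.32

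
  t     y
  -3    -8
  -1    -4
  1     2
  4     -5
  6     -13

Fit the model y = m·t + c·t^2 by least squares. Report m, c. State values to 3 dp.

m = 1.184, c = -0.564

From the data, Σt·t = 63, Σt·t^2 = 253, Σt^2·t^2 = 1635.
And Σt·y = -68, Σt^2·y = -622.
Δ = 63·1635 − 253² = 38996.
m = ((-68)·1635 − 253·(-622))/38996 = 23093/19498; c = (63·(-622) − 253·(-68))/38996 = -10991/19498.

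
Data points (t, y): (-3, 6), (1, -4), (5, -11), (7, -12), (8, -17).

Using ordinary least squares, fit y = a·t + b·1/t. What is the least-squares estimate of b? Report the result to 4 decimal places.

b = -1.9696

From the data, Σt·t = 148, Σt·1/t = 5, Σ1/t·1/t = 837649/705600.
Moment sums: Σt·y = -297, Σ1/t·y = -3371/280.
So XᵀX·[a, b]ᵀ = Xᵀy: [[148, 5]; [5, 837649/705600]]·[a, b]ᵀ = [-297, -3371/280]ᵀ.
Eliminating b: (837649/705600)·(row 1) − 5·(row 2) gives (26583013/176400)·a = (837649/705600)·(-297) − 5·(-3371/280) = -22923017/78400, so a = -206307153/106332052.
Then b = ((-3371/280) − 5·(-206307153/106332052))/(837649/705600) = -52358040/26583013.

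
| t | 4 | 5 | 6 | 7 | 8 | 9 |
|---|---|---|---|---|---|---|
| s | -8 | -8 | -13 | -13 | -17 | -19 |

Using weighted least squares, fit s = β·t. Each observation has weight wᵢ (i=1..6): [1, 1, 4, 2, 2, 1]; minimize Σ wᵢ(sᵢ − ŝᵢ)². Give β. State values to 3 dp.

β = -2.051

Setting ∂/∂β … = 0 gives: 492·β = -1009.
(Σwᵢ·t·t = 492, Σwᵢ·t·s = -1009.)
β = (-1009)/492 = -2.05081.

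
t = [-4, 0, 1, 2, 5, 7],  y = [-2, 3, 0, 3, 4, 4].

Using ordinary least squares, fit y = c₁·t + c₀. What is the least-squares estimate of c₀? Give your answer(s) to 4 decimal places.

c₀ = 1.0200

The normal system AᵀA·[c₁, c₀]ᵀ = Aᵀy is [[95, 11]; [11, 6]]·[c₁, c₀]ᵀ = [62, 12]ᵀ.
Determinant 95·6 − 11² = 449.
c₁ = (62·6 − 11·12)/449 = 240/449; c₀ = (95·12 − 11·62)/449 = 458/449.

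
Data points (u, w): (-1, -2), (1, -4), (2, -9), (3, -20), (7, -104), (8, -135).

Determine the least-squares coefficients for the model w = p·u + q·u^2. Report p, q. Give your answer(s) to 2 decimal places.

p = -0.59, q = -2.04

With design matrix M, MᵀM = [[128, 890]; [890, 6596]] and Mᵀw = [-1888, -13958]ᵀ.
det = 128·6596 − 890² = 52188.
p = ((-1888)·6596 − 890·(-13958))/52188 = -7657/13047; q = (128·(-13958) − 890·(-1888))/52188 = -26576/13047.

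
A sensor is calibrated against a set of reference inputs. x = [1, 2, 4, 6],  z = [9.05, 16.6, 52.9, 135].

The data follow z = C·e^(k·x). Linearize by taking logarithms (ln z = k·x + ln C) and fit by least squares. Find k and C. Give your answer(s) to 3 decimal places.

With ln zᵢ as the transformed response and xᵢ as the regressor:
AᵀA = [[57.0000, 13.0000]; [13.0000, 4]], rhs = [53.1268, 13.8858]ᵀ  (here Σx = 13.0000, Σ(x)² = 57.0000, Σln z = 13.8858, Σx·ln z = 53.1268).
Solving (det = 59.0000): k = 0.54223, ln C = 1.70923, so C = exp(1.70923) = 5.52469.

k = 0.542, C = 5.525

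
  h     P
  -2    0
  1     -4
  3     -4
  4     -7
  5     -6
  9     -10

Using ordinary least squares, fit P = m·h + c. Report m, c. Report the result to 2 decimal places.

m = -0.88, c = -2.25

Forming AᵀA = [[136, 20]; [20, 6]] and AᵀP = [-164, -31]ᵀ gives AᵀA·[m, c]ᵀ = AᵀP.
det = 136·6 − 20² = 416.
m = ((-164)·6 − 20·(-31))/416 = -7/8; c = (136·(-31) − 20·(-164))/416 = -9/4.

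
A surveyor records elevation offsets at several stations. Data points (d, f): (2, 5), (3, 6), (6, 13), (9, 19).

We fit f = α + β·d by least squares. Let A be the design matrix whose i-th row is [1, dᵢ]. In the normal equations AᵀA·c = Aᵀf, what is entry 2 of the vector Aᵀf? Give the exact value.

277

Entry 2 ↔ basis d, so (Aᵀf)_{2} = Σᵢ (d)·fᵢ = (2)·(5) + (3)·(6) + (6)·(13) + (9)·(19) = 277.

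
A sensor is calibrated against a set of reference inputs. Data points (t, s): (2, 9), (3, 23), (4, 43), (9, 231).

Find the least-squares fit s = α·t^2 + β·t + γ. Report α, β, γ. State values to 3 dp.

α = 2.944, β = -0.667, γ = -1.458

The normal equations are: 6914·α + 828·β + 110·γ = 19642;  828·α + 110·β + 18·γ = 2338;  110·α + 18·β + 4·γ = 306.
(Σt^2·t^2 = 6914, Σt^2·t = 828, Σt^2 = 110, Σt·t = 110, Σt = 18, Σ1 = 4, Σt^2·s = 19642, Σt·s = 2338, Σs = 306.)
Solving the 3×3 system (Gaussian elimination) gives α = 2785/946, β = -631/946, γ = -1379/946.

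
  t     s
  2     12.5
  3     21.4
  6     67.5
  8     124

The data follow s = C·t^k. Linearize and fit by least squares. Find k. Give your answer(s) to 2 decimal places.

Let Y = ln s. Fitting Y = k·ln t + ln C by least squares:
AᵀA = [[9.2219, 5.6630]; [5.6630, 4]], rhs = [22.6868, 14.6215]ᵀ  (here Σln t = 5.6630, Σ(ln t)² = 9.2219, Σln s = 14.6215, Σln t·ln s = 22.6868).
Solving (det = 4.8184): k = 1.64910, ln C = 1.32068.

k = 1.65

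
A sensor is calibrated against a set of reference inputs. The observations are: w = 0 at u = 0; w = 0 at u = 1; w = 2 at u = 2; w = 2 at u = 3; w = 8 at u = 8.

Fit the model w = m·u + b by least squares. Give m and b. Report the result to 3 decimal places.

m = 1.041, b = -0.515

From the data, Σu·u = 78, Σu = 14, Σ1 = 5.
Right-hand side: Σu·w = 74, Σw = 12.
AᵀA·[m, b]ᵀ = Aᵀw becomes [[78, 14]; [14, 5]]·[m, b]ᵀ = [74, 12]ᵀ.
Δ = 78·5 − 14² = 194.
m = (74·5 − 14·12)/194 = 101/97; b = (78·12 − 14·74)/194 = -50/97.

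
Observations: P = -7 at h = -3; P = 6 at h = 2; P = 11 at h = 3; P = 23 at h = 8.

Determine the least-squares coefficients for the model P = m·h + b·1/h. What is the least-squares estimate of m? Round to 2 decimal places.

m = 2.87

Entries of XᵀX: Σh·h = 86, Σh·1/h = 4, Σ1/h·1/h = 281/576.
And Σh·P = 250, Σ1/h·P = 95/8.
So XᵀX·[m, b]ᵀ = XᵀP: [[86, 4]; [4, 281/576]]·[m, b]ᵀ = [250, 95/8]ᵀ.
Δ = 86·(281/576) − 4² = 7475/288.
m = (250·(281/576) − 4·(95/8))/(7475/288) = 4289/1495; b = (86·(95/8) − 4·250)/(7475/288) = 1224/1495.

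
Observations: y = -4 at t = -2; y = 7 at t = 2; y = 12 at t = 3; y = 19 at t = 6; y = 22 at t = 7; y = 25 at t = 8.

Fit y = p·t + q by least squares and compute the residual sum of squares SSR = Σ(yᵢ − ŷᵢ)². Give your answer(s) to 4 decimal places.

SSR = 2.5857

Forming XᵀX = [[166, 24]; [24, 6]] and Xᵀy = [526, 81]ᵀ gives XᵀX·[p, q]ᵀ = Xᵀy.
Eliminating q: 6·(row 1) − 24·(row 2) gives 420·p = 6·526 − 24·81 = 1212, so p = 101/35.
Then q = (81 − 24·(101/35))/6 = 137/70.
Residuals: -13/70, -51/70, 97/70, -19/70, -11/70, -3/70; SSR = 181/70.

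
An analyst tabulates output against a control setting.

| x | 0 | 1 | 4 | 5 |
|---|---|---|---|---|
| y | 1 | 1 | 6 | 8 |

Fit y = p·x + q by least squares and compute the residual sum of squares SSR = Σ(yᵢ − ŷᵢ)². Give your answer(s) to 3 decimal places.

Setting ∂/∂p … = 0 gives: 42·p + 10·q = 65;  10·p + 4·q = 16.
Determinant 42·4 − 10² = 68.
p = (65·4 − 10·16)/68 = 25/17; q = (42·16 − 10·65)/68 = 11/34.
Residuals: 23/34, -27/34, -7/34, 11/34; SSR = 21/17.

SSR = 1.235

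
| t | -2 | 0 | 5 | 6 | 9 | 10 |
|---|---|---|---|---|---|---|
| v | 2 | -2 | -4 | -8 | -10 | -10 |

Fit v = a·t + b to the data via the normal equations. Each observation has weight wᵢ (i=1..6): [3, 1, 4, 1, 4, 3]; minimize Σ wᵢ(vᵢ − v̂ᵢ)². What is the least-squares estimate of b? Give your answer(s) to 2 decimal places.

b = -0.14

Sums needed: Σwᵢ·t·t = 772, Σwᵢ·t = 86, Σwᵢ·1 = 16.
Moment sums: Σwᵢ·t·v = -800, Σwᵢ·v = -90.
Δ = 772·16 − 86² = 4956.
a = ((-800)·16 − 86·(-90))/4956 = -1265/1239; b = (772·(-90) − 86·(-800))/4956 = -170/1239.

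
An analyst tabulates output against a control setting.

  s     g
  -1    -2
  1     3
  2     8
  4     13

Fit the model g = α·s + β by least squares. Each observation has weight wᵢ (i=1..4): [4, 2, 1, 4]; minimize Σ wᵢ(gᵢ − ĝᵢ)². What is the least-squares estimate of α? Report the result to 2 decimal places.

The normal equations are: 74·α + 16·β = 238;  16·α + 11·β = 58.
(Σwᵢ·s·s = 74, Σwᵢ·s = 16, Σwᵢ·1 = 11, Σwᵢ·s·g = 238, Σwᵢ·g = 58.)
Eliminating β: 11·(row 1) − 16·(row 2) gives 558·α = 11·238 − 16·58 = 1690, so α = 845/279.
Then β = (58 − 16·(845/279))/11 = 242/279.

α = 3.03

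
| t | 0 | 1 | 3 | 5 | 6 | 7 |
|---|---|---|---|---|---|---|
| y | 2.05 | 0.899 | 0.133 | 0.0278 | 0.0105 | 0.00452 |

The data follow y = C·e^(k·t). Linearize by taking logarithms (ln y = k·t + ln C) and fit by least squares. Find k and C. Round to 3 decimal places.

Taking logs, ln y = k·t + ln C, so regress ln y on t.
Over the data: Σt = 22.0000, Σ(t)² = 120.0000, Σln y = -14.9444, Σt·ln y = -89.2053.
Normal system: [[120.0000, 22.0000]; [22.0000, 6]]·[k, ln C]ᵀ = [-89.2053, -14.9444]ᵀ.
Slope k = (n·Σt·ln y − Σt·Σln y)/(n·Σ(t)² − (Σt)²) = (6·-89.2053 − 22.0000·-14.9444)/236.0000 = -0.87481; ln C = (Σln y − k·Σt)/n = 0.71691, so C = exp(0.71691) = 2.04809.

k = -0.875, C = 2.048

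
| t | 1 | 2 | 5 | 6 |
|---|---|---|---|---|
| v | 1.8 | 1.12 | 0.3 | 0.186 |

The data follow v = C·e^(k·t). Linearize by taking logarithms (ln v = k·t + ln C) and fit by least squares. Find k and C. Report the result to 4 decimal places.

With ln vᵢ as the transformed response and tᵢ as the regressor:
XᵀX = [[66.0000, 14.0000]; [14.0000, 4]], rhs = [-15.2975, -2.1849]ᵀ  (here Σt = 14.0000, Σ(t)² = 66.0000, Σln v = -2.1849, Σt·ln v = -15.2975).
Δ = 66.0000·4 − (14.0000)² = 68.0000; k = (-15.2975·4 − 14.0000·-2.1849)/68.0000 = -0.45003, ln C = (66.0000·-2.1849 − 14.0000·-15.2975)/68.0000 = 1.02887, so C = exp(1.02887) = 2.79791.

k = -0.4500, C = 2.7979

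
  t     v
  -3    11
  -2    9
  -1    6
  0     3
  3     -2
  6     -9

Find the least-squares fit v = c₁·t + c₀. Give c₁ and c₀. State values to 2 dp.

With design matrix A, AᵀA = [[59, 3]; [3, 6]] and Aᵀv = [-117, 18]ᵀ.
det = 59·6 − 3² = 345.
c₁ = ((-117)·6 − 3·18)/345 = -252/115; c₀ = (59·18 − 3·(-117))/345 = 471/115.

c₁ = -2.19, c₀ = 4.10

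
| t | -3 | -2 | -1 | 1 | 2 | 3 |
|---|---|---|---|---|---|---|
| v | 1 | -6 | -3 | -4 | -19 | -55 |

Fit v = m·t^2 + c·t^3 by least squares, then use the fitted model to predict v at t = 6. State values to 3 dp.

v̂ = -328.863

Normal-equation sums: Σt^2·t^2 = 196, Σt^2·t^3 = 0, Σt^3·t^3 = 1588.
Right-hand side: Σt^2·v = -593, Σt^3·v = -1617.
Eliminating c: 1588·(row 1) − 0·(row 2) gives 311248·m = 1588·(-593) − 0·(-1617) = -941684, so m = -593/196.
Then c = ((-1617) − 0·(-593/196))/1588 = -1617/1588.
At t = 6: v̂ = (-593/196)·(36) + (-1617/1588)·(216) = -6397371/19453.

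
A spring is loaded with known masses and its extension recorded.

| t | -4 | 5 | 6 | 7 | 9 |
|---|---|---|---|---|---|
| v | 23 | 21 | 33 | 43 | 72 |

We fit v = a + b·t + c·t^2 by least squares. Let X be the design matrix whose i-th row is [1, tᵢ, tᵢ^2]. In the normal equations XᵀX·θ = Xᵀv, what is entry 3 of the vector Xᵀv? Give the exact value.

10020

Entry 3 ↔ basis t^2, so (Xᵀv)_{3} = Σᵢ (t^2)·vᵢ = (16)·(23) + (25)·(21) + (36)·(33) + (49)·(43) + (81)·(72) = 10020.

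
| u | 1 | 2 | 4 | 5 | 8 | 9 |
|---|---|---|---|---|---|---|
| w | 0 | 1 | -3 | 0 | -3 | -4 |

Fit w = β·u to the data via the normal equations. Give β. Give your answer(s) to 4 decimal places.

Setting ∂/∂β … = 0 gives: 191·β = -70.
(Σu·u = 191, Σu·w = -70.)
β = (-70)/191 = -0.366492.

β = -0.3665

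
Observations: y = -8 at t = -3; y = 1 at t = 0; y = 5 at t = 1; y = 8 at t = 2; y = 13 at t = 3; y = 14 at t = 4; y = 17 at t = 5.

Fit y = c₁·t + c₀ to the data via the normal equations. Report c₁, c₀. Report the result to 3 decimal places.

Forming XᵀX = [[64, 12]; [12, 7]] and Xᵀy = [225, 50]ᵀ gives XᵀX·[c₁, c₀]ᵀ = Xᵀy.
Determinant 64·7 − 12² = 304.
c₁ = (225·7 − 12·50)/304 = 975/304; c₀ = (64·50 − 12·225)/304 = 125/76.

c₁ = 3.207, c₀ = 1.645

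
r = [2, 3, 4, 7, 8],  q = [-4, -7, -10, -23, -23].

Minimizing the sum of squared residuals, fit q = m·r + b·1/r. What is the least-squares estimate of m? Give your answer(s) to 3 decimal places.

The normal system AᵀA·[m, b]ᵀ = Aᵀq is [[142, 5]; [5, 12973/28224]]·[m, b]ᵀ = [-414, -2183/168]ᵀ.
Eliminating b: (12973/28224)·(row 1) − 5·(row 2) gives (568283/14112)·m = (12973/28224)·(-414) − 5·(-2183/168) = -589517/4704, so m = -1768551/568283.
Then b = ((-2183/168) − 5·(-1768551/568283))/(12973/28224) = 3173016/568283.

m = -3.112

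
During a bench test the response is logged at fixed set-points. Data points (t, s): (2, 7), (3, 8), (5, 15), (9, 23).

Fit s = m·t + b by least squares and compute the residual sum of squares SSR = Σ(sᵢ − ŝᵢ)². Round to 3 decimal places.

SSR = 2.730

XᵀX·[m, b]ᵀ = Xᵀs reads: 119·m + 19·b = 320;  19·m + 4·b = 53.
Eliminating b: 4·(row 1) − 19·(row 2) gives 115·m = 4·320 − 19·53 = 273, so m = 273/115.
Then b = (53 − 19·(273/115))/4 = 227/115.
Residuals: 32/115, -126/115, 133/115, -39/115; SSR = 314/115.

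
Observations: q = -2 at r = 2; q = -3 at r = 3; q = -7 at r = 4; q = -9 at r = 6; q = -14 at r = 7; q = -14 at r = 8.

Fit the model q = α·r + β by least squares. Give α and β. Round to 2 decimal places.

α = -2.14, β = 2.55

From the data, Σr·r = 178, Σr = 30, Σ1 = 6.
Moment sums: Σr·q = -305, Σq = -49.
det = 178·6 − 30² = 168.
α = ((-305)·6 − 30·(-49))/168 = -15/7; β = (178·(-49) − 30·(-305))/168 = 107/42.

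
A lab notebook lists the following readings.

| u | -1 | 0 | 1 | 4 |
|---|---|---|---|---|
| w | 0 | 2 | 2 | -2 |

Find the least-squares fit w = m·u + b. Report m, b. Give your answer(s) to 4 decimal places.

m = -0.5714, b = 1.0714

From the data, Σu·u = 18, Σu = 4, Σ1 = 4.
And Σu·w = -6, Σw = 2.
So MᵀM·[m, b]ᵀ = Mᵀw: [[18, 4]; [4, 4]]·[m, b]ᵀ = [-6, 2]ᵀ.
Δ = 18·4 − 4² = 56.
m = ((-6)·4 − 4·2)/56 = -4/7; b = (18·2 − 4·(-6))/56 = 15/14.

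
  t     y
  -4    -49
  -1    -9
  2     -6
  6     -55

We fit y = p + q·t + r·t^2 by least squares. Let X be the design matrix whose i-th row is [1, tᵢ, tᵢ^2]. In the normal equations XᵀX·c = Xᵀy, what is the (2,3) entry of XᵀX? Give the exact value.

Row 2 ↔ basis t, column 3 ↔ basis t^2, so (XᵀX)_{2,3} = Σᵢ (t)·(t^2) = (-4)·(16) + (-1)·(1) + (2)·(4) + (6)·(36) = 159.

159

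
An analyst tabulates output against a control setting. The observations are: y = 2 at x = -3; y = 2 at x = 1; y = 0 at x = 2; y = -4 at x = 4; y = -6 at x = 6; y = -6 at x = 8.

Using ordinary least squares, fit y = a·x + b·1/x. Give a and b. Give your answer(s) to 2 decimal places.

a = -0.93, b = 2.84

Normal-equation sums: Σx·x = 130, Σx·1/x = 6, Σ1/x·1/x = 845/576.
For Mᵀy: Σx·y = -104, Σ1/x·y = -17/12.
det = 130·(845/576) − 6² = 44557/288.
a = ((-104)·(845/576) − 6·(-17/12))/(44557/288) = -41492/44557; b = (130·(-17/12) − 6·(-104))/(44557/288) = 126672/44557.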